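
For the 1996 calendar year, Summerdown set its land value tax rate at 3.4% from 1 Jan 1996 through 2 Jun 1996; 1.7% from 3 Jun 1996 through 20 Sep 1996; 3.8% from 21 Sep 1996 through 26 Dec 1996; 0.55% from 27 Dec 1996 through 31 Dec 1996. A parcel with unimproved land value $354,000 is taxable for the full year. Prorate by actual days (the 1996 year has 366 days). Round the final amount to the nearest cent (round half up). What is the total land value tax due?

$10,464.76

1 Jan – 2 Jun 1996: 154 days at 3.4% → $354,000 × 3.4% × 154/366 = $5,064.3279
3 Jun – 20 Sep 1996: 110 days at 1.7% → $354,000 × 1.7% × 110/366 = $1,808.6885
21 Sep – 26 Dec 1996: 97 days at 3.8% → $354,000 × 3.8% × 97/366 = $3,565.1475
27 Dec – 31 Dec 1996: 5 days at 0.55% → $354,000 × 0.55% × 5/366 = $26.5984
Total = $10,464.7623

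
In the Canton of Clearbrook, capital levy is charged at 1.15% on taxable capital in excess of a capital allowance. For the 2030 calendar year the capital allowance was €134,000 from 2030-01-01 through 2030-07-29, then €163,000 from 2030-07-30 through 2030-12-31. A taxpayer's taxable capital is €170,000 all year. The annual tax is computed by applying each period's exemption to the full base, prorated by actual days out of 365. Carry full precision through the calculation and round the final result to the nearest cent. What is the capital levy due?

€272.38

2030-01-01 to 2030-07-29: 210 days, exemption €134,000 → (€170,000 − €134,000) × 1.15% × 210/365 = €238.1918
2030-07-30 to 2030-12-31: 155 days, exemption €163,000 → (€170,000 − €163,000) × 1.15% × 155/365 = €34.1849
Total = €272.3767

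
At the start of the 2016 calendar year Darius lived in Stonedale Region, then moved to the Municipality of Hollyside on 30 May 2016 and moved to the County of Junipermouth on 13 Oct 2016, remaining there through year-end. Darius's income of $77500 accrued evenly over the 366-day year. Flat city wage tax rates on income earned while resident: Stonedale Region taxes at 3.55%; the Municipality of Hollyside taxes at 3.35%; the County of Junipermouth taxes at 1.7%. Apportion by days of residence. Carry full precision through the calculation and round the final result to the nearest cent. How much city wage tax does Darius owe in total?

Stonedale Region, 1 Jan – 29 May 2016: 150 days → $77500 × 3.55% × 150/366 = $1127.5615
The Municipality of Hollyside, 30 May – 12 Oct 2016: 136 days → $77500 × 3.35% × 136/366 = $964.7268
The County of Junipermouth, 13 Oct – 31 Dec 2016: 80 days → $77500 × 1.7% × 80/366 = $287.9781
Total = $2380.2664

$2380.27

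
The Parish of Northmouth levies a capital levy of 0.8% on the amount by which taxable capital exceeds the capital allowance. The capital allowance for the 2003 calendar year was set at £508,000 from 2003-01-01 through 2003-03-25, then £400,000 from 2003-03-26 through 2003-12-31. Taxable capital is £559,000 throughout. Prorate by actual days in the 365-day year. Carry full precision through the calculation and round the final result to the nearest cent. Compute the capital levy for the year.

2003-01-01 to 2003-03-25: 84 days, exemption £508,000 → (£559,000 − £508,000) × 0.8% × 84/365 = £93.8959
2003-03-26 to 2003-12-31: 281 days, exemption £400,000 → (£559,000 − £400,000) × 0.8% × 281/365 = £979.2658
Total = £1,073.1616

£1,073.16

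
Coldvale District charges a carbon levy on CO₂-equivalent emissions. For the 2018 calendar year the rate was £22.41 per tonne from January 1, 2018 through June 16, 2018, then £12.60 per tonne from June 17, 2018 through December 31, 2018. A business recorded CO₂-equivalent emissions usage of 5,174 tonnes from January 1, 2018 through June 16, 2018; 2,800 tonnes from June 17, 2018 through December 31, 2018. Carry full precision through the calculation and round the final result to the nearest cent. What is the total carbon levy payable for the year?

£151,229.34

January 1 – June 16, 2018: 5,174 tonnes at £22.41/tonne → £115,949.34
June 17 – December 31, 2018: 2,800 tonnes at £12.60/tonne → £35,280.00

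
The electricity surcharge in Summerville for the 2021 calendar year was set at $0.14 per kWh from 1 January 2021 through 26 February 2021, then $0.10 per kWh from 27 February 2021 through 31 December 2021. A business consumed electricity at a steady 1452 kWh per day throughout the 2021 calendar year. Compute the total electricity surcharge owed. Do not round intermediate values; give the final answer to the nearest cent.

$56,308.56

1 January – 26 February 2021: 57 days × 1452 kWh/day = 82,764 kWh at $0.14/kWh → $11,586.96
27 February – 31 December 2021: 308 days × 1452 kWh/day = 447,216 kWh at $0.10/kWh → $44,721.60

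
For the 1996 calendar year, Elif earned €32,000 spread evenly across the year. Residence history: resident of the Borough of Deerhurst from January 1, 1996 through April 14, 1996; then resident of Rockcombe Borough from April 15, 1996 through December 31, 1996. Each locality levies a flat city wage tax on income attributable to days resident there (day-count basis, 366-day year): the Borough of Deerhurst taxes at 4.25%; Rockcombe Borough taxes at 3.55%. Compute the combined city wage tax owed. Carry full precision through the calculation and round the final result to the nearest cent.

The Borough of Deerhurst, January 1 – April 14, 1996: 105 days → €32,000 × 4.25% × 105/366 = €390.1639
Rockcombe Borough, April 15 – December 31, 1996: 261 days → €32,000 × 3.55% × 261/366 = €810.0984
Total = €1,200.2623

€1,200.26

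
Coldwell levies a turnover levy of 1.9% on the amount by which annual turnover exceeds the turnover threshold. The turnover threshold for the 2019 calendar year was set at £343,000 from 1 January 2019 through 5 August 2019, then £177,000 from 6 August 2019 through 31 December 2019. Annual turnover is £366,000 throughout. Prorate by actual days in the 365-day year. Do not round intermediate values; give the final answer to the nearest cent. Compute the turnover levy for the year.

£1,715.88

1 January – 5 August 2019: 217 days, exemption £343,000 → (£366,000 − £343,000) × 1.9% × 217/365 = £259.8055
6 August – 31 December 2019: 148 days, exemption £177,000 → (£366,000 − £177,000) × 1.9% × 148/365 = £1,456.0767
Total = £1,715.8822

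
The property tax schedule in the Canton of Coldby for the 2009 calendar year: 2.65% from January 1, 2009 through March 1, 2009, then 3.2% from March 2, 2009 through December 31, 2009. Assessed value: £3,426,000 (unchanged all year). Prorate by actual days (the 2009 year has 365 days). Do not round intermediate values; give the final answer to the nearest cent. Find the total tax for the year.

January 1 – March 1, 2009: 60 days at 2.65% → £3,426,000 × 2.65% × 60/365 = £14,924.2192
March 2 – December 31, 2009: 305 days at 3.2% → £3,426,000 × 3.2% × 305/365 = £91,610.3014
Total = £106,534.5205

£106,534.52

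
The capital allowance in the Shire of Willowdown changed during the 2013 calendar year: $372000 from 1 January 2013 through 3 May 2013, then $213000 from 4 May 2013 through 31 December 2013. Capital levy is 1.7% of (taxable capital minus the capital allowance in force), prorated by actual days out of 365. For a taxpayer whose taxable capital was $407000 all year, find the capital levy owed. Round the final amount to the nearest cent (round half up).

$2387.13

1 January – 3 May 2013: 123 days, exemption $372000 → ($407000 − $372000) × 1.7% × 123/365 = $200.5068
4 May – 31 December 2013: 242 days, exemption $213000 → ($407000 − $213000) × 1.7% × 242/365 = $2186.6192
Total = $2387.1260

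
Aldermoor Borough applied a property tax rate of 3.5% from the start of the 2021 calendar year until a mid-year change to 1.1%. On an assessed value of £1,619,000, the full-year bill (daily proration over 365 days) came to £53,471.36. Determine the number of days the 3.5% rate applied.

Let d = days at the first rate; then 365 − d days at the second rate.
£1,619,000 × [3.5%·d + 1.1%·(365−d)] / 365 = £53,471.36
Solving gives d = 335, so the new rate took effect on 2 Dec 2021.

335 days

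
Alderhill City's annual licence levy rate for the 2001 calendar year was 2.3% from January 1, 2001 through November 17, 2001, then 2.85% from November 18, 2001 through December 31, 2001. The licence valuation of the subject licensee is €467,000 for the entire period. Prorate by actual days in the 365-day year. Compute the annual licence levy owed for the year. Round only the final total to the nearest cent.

January 1 – November 17, 2001: 321 days at 2.3% → €467,000 × 2.3% × 321/365 = €9,446.1945
November 18 – December 31, 2001: 44 days at 2.85% → €467,000 × 2.85% × 44/365 = €1,604.4329
Total = €11,050.6274

€11,050.63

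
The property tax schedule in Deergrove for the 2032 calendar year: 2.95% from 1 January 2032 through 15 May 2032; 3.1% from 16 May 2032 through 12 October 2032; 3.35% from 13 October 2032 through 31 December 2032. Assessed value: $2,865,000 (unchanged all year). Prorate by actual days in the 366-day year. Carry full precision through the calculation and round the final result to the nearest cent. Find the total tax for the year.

1 January – 15 May 2032: 136 days at 2.95% → $2,865,000 × 2.95% × 136/366 = $31,405.4098
16 May – 12 October 2032: 150 days at 3.1% → $2,865,000 × 3.1% × 150/366 = $36,399.5902
13 October – 31 December 2032: 80 days at 3.35% → $2,865,000 × 3.35% × 80/366 = $20,978.6885
Total = $88,783.6885

$88,783.69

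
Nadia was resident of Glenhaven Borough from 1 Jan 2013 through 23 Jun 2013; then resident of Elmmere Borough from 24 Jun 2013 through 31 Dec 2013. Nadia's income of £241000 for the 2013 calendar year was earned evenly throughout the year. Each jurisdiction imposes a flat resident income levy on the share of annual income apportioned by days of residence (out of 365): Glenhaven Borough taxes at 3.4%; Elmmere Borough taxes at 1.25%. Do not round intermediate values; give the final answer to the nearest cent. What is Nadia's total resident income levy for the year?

Glenhaven Borough, 1 Jan – 23 Jun 2013: 174 days → £241000 × 3.4% × 174/365 = £3906.1808
Elmmere Borough, 24 Jun – 31 Dec 2013: 191 days → £241000 × 1.25% × 191/365 = £1576.4041
Total = £5482.5849

£5482.58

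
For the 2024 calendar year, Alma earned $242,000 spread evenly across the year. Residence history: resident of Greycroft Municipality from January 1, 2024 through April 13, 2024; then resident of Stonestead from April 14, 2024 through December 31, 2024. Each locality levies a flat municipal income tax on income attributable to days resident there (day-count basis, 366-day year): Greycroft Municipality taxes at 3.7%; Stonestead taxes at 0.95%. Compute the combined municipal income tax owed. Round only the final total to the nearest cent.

Greycroft Municipality, January 1 – April 13, 2024: 104 days → $242,000 × 3.7% × 104/366 = $2,544.3060
Stonestead, April 14 – December 31, 2024: 262 days → $242,000 × 0.95% × 262/366 = $1,645.7322
Total = $4,190.0383

$4,190.04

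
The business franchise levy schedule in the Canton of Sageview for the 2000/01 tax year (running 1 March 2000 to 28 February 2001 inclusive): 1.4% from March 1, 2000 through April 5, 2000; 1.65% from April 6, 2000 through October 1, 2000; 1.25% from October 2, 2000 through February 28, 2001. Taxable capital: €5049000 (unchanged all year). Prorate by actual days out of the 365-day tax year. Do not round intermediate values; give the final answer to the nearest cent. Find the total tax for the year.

March 1 – April 5, 2000: 36 days at 1.4% → €5049000 × 1.4% × 36/365 = €6971.7699
April 6 – October 1, 2000: 179 days at 1.65% → €5049000 × 1.65% × 179/365 = €40855.4014
October 2, 2000 – February 28, 2001: 150 days at 1.25% → €5049000 × 1.25% × 150/365 = €25936.6438
Total = €73763.8151

€73763.82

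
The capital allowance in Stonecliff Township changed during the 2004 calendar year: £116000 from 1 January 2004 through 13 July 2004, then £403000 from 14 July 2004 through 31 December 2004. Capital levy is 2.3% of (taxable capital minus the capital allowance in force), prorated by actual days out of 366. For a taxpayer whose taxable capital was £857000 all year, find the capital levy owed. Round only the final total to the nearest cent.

£13958.93

1 January – 13 July 2004: 195 days, exemption £116000 → (£857000 − £116000) × 2.3% × 195/366 = £9080.2869
14 July – 31 December 2004: 171 days, exemption £403000 → (£857000 − £403000) × 2.3% × 171/366 = £4878.6393
Total = £13958.9262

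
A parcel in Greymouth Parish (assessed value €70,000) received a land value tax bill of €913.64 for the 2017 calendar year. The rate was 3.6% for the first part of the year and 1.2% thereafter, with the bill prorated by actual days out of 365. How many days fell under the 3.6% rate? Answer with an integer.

16 days

Let d = days at the first rate; then 365 − d days at the second rate.
€70,000 × [3.6%·d + 1.2%·(365−d)] / 365 = €913.64
Solving gives d = 16, so the new rate took effect on 17 January 2017.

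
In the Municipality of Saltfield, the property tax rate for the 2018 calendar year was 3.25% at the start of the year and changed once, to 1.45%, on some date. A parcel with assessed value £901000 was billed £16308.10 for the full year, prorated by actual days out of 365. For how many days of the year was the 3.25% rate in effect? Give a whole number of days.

Let d = days at the first rate; then 365 − d days at the second rate.
£901000 × [3.25%·d + 1.45%·(365−d)] / 365 = £16308.10
Solving gives d = 73, so the new rate took effect on 15 March 2018.

73 days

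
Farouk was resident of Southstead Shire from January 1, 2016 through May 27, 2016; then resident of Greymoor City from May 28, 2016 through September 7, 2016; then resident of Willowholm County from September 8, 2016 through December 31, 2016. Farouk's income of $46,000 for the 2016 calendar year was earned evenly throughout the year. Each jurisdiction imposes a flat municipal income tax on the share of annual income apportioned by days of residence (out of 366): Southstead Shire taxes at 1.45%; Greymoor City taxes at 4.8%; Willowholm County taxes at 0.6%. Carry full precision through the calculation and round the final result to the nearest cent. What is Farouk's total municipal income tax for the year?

$977.81

Southstead Shire, January 1 – May 27, 2016: 148 days → $46,000 × 1.45% × 148/366 = $269.7158
Greymoor City, May 28 – September 7, 2016: 103 days → $46,000 × 4.8% × 103/366 = $621.3770
Willowholm County, September 8 – December 31, 2016: 115 days → $46,000 × 0.6% × 115/366 = $86.7213
Total = $977.8142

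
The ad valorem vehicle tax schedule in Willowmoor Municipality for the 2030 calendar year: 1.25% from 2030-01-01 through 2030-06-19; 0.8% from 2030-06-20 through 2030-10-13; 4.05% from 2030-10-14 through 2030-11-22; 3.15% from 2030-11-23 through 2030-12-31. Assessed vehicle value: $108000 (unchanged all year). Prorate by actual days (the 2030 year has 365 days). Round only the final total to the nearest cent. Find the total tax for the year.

$1746.20

2030-01-01 to 2030-06-19: 170 days at 1.25% → $108000 × 1.25% × 170/365 = $628.7671
2030-06-20 to 2030-10-13: 116 days at 0.8% → $108000 × 0.8% × 116/365 = $274.5863
2030-10-14 to 2030-11-22: 40 days at 4.05% → $108000 × 4.05% × 40/365 = $479.3425
2030-11-23 to 2030-12-31: 39 days at 3.15% → $108000 × 3.15% × 39/365 = $363.5014
Total = $1746.1973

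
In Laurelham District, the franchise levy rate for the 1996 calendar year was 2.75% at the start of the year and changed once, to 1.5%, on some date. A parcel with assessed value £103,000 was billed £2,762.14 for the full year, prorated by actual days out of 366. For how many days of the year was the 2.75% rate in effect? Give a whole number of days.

Let d = days at the first rate; then 366 − d days at the second rate.
£103,000 × [2.75%·d + 1.5%·(366−d)] / 366 = £2,762.14
Solving gives d = 346, so the new rate took effect on 12 Dec 1996.

346 days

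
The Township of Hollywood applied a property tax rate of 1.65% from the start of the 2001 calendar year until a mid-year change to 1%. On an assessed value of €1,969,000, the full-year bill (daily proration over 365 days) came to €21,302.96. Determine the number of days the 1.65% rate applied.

Let d = days at the first rate; then 365 − d days at the second rate.
€1,969,000 × [1.65%·d + 1%·(365−d)] / 365 = €21,302.96
Solving gives d = 46, so the new rate took effect on February 16, 2001.

46 days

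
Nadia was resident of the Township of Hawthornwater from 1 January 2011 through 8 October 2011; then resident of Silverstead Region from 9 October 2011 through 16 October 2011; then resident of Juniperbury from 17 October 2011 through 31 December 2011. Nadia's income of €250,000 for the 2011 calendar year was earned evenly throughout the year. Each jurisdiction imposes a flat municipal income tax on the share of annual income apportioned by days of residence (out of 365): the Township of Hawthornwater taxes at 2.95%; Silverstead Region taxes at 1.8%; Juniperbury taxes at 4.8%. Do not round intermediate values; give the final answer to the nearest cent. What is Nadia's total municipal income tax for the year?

The Township of Hawthornwater, 1 January – 8 October 2011: 281 days → €250,000 × 2.95% × 281/365 = €5,677.7397
Silverstead Region, 9 October – 16 October 2011: 8 days → €250,000 × 1.8% × 8/365 = €98.6301
Juniperbury, 17 October – 31 December 2011: 76 days → €250,000 × 4.8% × 76/365 = €2,498.6301
Total = €8,275.0000

€8,275.00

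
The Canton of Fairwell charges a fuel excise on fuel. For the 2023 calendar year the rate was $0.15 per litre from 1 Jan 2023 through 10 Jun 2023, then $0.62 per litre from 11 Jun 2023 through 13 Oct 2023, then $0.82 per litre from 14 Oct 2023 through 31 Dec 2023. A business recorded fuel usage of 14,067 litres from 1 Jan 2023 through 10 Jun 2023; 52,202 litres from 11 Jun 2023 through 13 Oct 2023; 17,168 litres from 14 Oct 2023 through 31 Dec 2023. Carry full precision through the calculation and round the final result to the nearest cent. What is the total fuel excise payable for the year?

$48553.05

1 Jan – 10 Jun 2023: 14,067 litres at $0.15/litre → $2110.05
11 Jun – 13 Oct 2023: 52,202 litres at $0.62/litre → $32365.24
14 Oct – 31 Dec 2023: 17,168 litres at $0.82/litre → $14077.76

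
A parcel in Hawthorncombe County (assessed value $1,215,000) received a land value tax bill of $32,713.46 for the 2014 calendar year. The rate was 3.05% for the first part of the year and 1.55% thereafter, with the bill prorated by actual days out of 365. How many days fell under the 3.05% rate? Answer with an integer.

278 days

Let d = days at the first rate; then 365 − d days at the second rate.
$1,215,000 × [3.05%·d + 1.55%·(365−d)] / 365 = $32,713.46
Solving gives d = 278, so the new rate took effect on 6 October 2014.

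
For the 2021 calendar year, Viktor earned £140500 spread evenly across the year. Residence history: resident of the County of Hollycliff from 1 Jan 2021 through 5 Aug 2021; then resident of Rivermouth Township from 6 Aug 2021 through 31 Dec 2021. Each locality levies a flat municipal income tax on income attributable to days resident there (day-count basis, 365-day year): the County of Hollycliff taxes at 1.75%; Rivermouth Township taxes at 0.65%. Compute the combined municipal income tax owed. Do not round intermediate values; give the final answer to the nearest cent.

£1832.08

The County of Hollycliff, 1 Jan – 5 Aug 2021: 217 days → £140500 × 1.75% × 217/365 = £1461.7774
Rivermouth Township, 6 Aug – 31 Dec 2021: 148 days → £140500 × 0.65% × 148/365 = £370.3041
Total = £1832.0815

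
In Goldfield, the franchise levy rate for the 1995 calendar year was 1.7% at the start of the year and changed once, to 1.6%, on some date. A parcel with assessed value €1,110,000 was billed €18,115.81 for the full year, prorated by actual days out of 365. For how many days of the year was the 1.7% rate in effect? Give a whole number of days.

Let d = days at the first rate; then 365 − d days at the second rate.
€1,110,000 × [1.7%·d + 1.6%·(365−d)] / 365 = €18,115.81
Solving gives d = 117, so the new rate took effect on 28 April 1995.

117 days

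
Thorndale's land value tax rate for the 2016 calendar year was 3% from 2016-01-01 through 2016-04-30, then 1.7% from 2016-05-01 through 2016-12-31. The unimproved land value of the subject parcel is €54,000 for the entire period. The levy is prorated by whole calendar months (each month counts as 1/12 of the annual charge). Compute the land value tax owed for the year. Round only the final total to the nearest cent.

2016-01-01 to 2016-04-30: 4 months at 3% → €54,000 × 3% × 4/12 = €540.0000
2016-05-01 to 2016-12-31: 8 months at 1.7% → €54,000 × 1.7% × 8/12 = €612.0000
Total = €1,152.0000

€1,152.00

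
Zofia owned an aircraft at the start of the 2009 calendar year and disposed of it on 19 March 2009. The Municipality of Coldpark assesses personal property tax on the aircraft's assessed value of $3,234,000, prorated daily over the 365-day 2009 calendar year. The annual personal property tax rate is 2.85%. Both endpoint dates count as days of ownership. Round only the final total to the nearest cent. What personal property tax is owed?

$19,696.39

Days held (1 January – 19 March 2009): 78 out of 365
Tax = $3,234,000 × 2.85% × 78/365 = $19,696.3890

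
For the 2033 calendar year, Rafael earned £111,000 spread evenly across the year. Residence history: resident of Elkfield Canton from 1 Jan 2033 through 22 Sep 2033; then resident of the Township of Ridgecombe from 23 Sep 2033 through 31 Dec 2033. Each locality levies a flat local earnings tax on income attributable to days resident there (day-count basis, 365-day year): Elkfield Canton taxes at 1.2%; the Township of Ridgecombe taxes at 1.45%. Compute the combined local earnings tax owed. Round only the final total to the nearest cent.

Elkfield Canton, 1 Jan – 22 Sep 2033: 265 days → £111,000 × 1.2% × 265/365 = £967.0685
The Township of Ridgecombe, 23 Sep – 31 Dec 2033: 100 days → £111,000 × 1.45% × 100/365 = £440.9589
Total = £1,408.0274

£1,408.03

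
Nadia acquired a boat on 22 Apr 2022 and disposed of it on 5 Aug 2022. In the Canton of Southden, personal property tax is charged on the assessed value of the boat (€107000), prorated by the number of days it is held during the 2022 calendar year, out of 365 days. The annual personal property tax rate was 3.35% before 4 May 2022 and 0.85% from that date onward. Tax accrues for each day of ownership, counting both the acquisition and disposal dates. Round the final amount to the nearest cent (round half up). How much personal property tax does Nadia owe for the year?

€352.07

22 Apr – 3 May 2022: 12 days at 3.35% → €107000 × 3.35% × 12/365 = €117.8466
4 May – 5 Aug 2022: 94 days at 0.85% → €107000 × 0.85% × 94/365 = €234.2274
Total = €352.0740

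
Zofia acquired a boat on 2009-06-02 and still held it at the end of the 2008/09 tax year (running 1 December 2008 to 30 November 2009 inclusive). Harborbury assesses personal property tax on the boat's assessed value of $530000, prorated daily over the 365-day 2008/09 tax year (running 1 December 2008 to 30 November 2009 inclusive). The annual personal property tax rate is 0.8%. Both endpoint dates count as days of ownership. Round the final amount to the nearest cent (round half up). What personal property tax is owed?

$2114.19

Days held (2009-06-02 to 2009-11-30): 182 out of 365
Tax = $530000 × 0.8% × 182/365 = $2114.1918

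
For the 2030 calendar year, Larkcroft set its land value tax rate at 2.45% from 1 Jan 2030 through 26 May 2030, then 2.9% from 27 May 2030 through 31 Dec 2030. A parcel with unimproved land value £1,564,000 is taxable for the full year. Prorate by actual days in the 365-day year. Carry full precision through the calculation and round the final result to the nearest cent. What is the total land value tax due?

1 Jan – 26 May 2030: 146 days at 2.45% → £1,564,000 × 2.45% × 146/365 = £15,327.2000
27 May – 31 Dec 2030: 219 days at 2.9% → £1,564,000 × 2.9% × 219/365 = £27,213.6000
Total = £42,540.8000

£42,540.80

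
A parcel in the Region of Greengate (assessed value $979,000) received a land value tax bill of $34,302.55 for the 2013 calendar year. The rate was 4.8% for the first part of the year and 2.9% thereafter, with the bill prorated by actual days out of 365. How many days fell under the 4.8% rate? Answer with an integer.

116 days

Let d = days at the first rate; then 365 − d days at the second rate.
$979,000 × [4.8%·d + 2.9%·(365−d)] / 365 = $34,302.55
Solving gives d = 116, so the new rate took effect on April 27, 2013.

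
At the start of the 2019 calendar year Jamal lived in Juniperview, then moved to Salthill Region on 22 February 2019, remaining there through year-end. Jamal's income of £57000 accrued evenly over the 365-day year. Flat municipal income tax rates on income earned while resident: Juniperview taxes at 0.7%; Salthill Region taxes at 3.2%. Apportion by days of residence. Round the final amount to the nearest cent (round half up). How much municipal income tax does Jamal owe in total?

£1620.99

Juniperview, 1 January – 21 February 2019: 52 days → £57000 × 0.7% × 52/365 = £56.8438
Salthill Region, 22 February – 31 December 2019: 313 days → £57000 × 3.2% × 313/365 = £1564.1425
Total = £1620.9863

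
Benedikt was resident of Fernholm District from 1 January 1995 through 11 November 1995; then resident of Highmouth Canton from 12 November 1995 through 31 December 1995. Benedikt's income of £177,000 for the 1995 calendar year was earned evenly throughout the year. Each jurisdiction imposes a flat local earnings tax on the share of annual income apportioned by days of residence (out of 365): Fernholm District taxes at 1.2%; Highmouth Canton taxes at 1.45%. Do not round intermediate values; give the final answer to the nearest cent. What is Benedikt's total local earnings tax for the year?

Fernholm District, 1 January – 11 November 1995: 315 days → £177,000 × 1.2% × 315/365 = £1,833.0411
Highmouth Canton, 12 November – 31 December 1995: 50 days → £177,000 × 1.45% × 50/365 = £351.5753
Total = £2,184.6164

£2,184.62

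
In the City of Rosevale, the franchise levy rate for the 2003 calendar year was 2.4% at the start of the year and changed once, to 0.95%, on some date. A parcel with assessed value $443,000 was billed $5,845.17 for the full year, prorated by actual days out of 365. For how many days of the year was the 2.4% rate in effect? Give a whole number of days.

93 days

Let d = days at the first rate; then 365 − d days at the second rate.
$443,000 × [2.4%·d + 0.95%·(365−d)] / 365 = $5,845.17
Solving gives d = 93, so the new rate took effect on April 4, 2003.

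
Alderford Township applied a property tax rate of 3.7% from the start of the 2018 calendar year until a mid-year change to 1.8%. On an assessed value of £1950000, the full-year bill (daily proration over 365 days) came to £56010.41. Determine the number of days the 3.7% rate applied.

206 days

Let d = days at the first rate; then 365 − d days at the second rate.
£1950000 × [3.7%·d + 1.8%·(365−d)] / 365 = £56010.41
Solving gives d = 206, so the new rate took effect on 26 July 2018.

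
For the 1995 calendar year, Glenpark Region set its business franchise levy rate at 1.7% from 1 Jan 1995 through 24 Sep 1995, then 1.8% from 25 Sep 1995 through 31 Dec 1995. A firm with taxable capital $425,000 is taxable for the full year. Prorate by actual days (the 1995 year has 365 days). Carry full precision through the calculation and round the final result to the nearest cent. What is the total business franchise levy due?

$7,339.11

1 Jan – 24 Sep 1995: 267 days at 1.7% → $425,000 × 1.7% × 267/365 = $5,285.1370
25 Sep – 31 Dec 1995: 98 days at 1.8% → $425,000 × 1.8% × 98/365 = $2,053.9726
Total = $7,339.1096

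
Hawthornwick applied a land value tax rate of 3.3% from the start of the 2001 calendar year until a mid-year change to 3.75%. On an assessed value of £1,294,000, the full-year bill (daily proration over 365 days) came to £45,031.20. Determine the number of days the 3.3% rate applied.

219 days

Let d = days at the first rate; then 365 − d days at the second rate.
£1,294,000 × [3.3%·d + 3.75%·(365−d)] / 365 = £45,031.20
Solving gives d = 219, so the new rate took effect on 8 August 2001.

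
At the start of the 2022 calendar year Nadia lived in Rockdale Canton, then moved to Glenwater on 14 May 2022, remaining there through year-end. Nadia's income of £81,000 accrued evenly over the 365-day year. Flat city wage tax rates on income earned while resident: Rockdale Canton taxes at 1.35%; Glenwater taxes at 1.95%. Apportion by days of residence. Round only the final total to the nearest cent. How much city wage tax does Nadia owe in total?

£1,402.41

Rockdale Canton, 1 Jan – 13 May 2022: 133 days → £81,000 × 1.35% × 133/365 = £398.4534
Glenwater, 14 May – 31 Dec 2022: 232 days → £81,000 × 1.95% × 232/365 = £1,003.9562
Total = £1,402.4096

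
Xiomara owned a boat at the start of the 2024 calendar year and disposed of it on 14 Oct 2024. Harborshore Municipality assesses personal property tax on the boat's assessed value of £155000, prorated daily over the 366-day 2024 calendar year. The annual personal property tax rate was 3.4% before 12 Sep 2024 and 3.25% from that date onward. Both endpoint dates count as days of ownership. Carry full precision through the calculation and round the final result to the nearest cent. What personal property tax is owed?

1 Jan – 11 Sep 2024: 255 days at 3.4% → £155000 × 3.4% × 255/366 = £3671.7213
12 Sep – 14 Oct 2024: 33 days at 3.25% → £155000 × 3.25% × 33/366 = £454.2008
Total = £4125.9221

£4125.92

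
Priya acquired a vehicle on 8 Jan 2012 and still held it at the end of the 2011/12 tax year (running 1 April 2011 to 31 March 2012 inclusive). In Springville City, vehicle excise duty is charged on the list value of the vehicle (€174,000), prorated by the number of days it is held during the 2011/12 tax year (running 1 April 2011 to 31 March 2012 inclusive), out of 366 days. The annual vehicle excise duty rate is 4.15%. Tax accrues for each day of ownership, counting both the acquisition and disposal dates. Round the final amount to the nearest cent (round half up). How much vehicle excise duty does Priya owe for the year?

Days held (8 Jan – 31 Mar 2012): 84 out of 366
Tax = €174,000 × 4.15% × 84/366 = €1,657.2787

€1,657.28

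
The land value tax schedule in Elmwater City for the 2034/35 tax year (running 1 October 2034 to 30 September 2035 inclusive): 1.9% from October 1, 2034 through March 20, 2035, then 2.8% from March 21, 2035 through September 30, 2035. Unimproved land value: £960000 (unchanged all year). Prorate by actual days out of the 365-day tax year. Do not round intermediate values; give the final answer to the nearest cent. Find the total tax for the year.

£22832.22

October 1, 2034 – March 20, 2035: 171 days at 1.9% → £960000 × 1.9% × 171/365 = £8545.3151
March 21 – September 30, 2035: 194 days at 2.8% → £960000 × 2.8% × 194/365 = £14286.9041
Total = £22832.2192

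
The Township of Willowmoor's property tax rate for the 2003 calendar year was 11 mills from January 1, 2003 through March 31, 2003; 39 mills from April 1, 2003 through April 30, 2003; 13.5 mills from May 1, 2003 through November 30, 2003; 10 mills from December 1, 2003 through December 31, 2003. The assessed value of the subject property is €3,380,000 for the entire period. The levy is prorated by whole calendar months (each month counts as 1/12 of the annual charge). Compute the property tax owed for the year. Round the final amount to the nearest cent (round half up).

January 1 – March 31, 2003: 3 months at 11 mills → €3,380,000 × 1.1% × 3/12 = €9,295.0000
April 1 – April 30, 2003: 1 month at 39 mills → €3,380,000 × 3.9% × 1/12 = €10,985.0000
May 1 – November 30, 2003: 7 months at 13.5 mills → €3,380,000 × 1.35% × 7/12 = €26,617.5000
December 1 – December 31, 2003: 1 month at 10 mills → €3,380,000 × 1% × 1/12 = €2,816.6667
Total = €49,714.1667

€49,714.17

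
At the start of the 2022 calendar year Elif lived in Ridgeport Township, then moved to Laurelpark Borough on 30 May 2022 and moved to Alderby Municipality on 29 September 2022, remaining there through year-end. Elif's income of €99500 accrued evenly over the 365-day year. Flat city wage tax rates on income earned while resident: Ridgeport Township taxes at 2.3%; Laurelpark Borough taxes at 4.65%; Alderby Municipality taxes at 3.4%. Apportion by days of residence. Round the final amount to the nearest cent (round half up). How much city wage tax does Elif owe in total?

€3351.92

Ridgeport Township, 1 January – 29 May 2022: 149 days → €99500 × 2.3% × 149/365 = €934.2096
Laurelpark Borough, 30 May – 28 September 2022: 122 days → €99500 × 4.65% × 122/365 = €1546.4753
Alderby Municipality, 29 September – 31 December 2022: 94 days → €99500 × 3.4% × 94/365 = €871.2384
Total = €3351.9233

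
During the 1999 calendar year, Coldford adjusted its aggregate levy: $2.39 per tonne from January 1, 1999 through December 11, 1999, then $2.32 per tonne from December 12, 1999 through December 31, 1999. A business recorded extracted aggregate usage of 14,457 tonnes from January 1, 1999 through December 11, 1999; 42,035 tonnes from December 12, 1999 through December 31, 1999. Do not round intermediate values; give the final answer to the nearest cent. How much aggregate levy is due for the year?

$132,073.43

January 1 – December 11, 1999: 14,457 tonnes at $2.39/tonne → $34,552.23
December 12 – December 31, 1999: 42,035 tonnes at $2.32/tonne → $97,521.20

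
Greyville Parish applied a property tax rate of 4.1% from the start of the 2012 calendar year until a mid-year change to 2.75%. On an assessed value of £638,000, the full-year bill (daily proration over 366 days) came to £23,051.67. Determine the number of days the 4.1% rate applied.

Let d = days at the first rate; then 366 − d days at the second rate.
£638,000 × [4.1%·d + 2.75%·(366−d)] / 366 = £23,051.67
Solving gives d = 234, so the new rate took effect on August 22, 2012.

234 days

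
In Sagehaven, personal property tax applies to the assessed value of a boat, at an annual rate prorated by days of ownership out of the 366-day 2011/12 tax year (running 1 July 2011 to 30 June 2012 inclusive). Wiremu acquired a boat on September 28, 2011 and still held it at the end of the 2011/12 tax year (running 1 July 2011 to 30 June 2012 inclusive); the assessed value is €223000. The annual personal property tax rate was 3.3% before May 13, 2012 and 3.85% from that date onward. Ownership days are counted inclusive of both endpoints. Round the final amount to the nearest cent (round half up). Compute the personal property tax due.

€5733.72

September 28, 2011 – May 12, 2012: 228 days at 3.3% → €223000 × 3.3% × 228/366 = €4584.2951
May 13 – June 30, 2012: 49 days at 3.85% → €223000 × 3.85% × 49/366 = €1149.4249
Total = €5733.7199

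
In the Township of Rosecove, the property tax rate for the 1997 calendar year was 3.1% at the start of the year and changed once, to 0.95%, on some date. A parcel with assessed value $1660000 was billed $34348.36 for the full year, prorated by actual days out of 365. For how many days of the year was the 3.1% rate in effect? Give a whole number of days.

190 days

Let d = days at the first rate; then 365 − d days at the second rate.
$1660000 × [3.1%·d + 0.95%·(365−d)] / 365 = $34348.36
Solving gives d = 190, so the new rate took effect on 10 Jul 1997.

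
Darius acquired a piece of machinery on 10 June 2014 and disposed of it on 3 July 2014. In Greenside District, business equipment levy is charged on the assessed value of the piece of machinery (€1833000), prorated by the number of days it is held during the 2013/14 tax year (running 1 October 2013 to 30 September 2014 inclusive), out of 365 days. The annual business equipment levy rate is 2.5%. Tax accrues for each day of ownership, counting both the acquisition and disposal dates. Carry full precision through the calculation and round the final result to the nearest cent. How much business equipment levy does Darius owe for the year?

€3013.15

Days held (10 June – 3 July 2014): 24 out of 365
Tax = €1833000 × 2.5% × 24/365 = €3013.1507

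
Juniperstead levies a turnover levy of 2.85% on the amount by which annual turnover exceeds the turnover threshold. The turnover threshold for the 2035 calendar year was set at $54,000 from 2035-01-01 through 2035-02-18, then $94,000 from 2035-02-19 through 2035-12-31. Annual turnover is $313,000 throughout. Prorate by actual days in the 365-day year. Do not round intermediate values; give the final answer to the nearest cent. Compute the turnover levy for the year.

2035-01-01 to 2035-02-18: 49 days, exemption $54,000 → ($313,000 − $54,000) × 2.85% × 49/365 = $990.9411
2035-02-19 to 2035-12-31: 316 days, exemption $94,000 → ($313,000 − $94,000) × 2.85% × 316/365 = $5,403.6000
Total = $6,394.5411

$6,394.54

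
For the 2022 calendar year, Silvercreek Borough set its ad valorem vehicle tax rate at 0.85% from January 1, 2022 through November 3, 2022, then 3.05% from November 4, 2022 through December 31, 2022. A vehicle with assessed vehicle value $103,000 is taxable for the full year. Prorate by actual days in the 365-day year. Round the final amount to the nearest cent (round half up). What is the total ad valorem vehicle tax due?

$1,235.58

January 1 – November 3, 2022: 307 days at 0.85% → $103,000 × 0.85% × 307/365 = $736.3795
November 4 – December 31, 2022: 58 days at 3.05% → $103,000 × 3.05% × 58/365 = $499.1973
Total = $1,235.5767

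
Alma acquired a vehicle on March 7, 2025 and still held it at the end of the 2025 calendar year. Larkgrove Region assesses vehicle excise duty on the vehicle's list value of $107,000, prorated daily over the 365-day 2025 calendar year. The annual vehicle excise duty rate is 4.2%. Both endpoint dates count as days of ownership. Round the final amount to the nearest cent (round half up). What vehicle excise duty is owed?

Days held (March 7 – December 31, 2025): 300 out of 365
Tax = $107,000 × 4.2% × 300/365 = $3,693.6986

$3,693.70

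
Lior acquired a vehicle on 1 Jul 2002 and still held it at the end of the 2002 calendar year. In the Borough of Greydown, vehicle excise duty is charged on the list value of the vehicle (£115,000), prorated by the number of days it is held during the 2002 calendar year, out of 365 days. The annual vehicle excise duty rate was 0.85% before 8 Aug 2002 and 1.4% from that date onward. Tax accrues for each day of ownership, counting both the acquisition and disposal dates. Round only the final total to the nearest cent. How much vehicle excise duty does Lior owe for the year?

1 Jul – 7 Aug 2002: 38 days at 0.85% → £115,000 × 0.85% × 38/365 = £101.7671
8 Aug – 31 Dec 2002: 146 days at 1.4% → £115,000 × 1.4% × 146/365 = £644.0000
Total = £745.7671

£745.77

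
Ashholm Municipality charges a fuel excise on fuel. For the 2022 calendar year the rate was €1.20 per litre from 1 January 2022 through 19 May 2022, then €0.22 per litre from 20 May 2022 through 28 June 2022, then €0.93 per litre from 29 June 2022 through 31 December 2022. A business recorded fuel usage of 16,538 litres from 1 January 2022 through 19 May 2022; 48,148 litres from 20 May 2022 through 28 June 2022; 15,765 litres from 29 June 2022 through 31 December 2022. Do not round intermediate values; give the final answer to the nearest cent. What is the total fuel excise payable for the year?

€45,099.61

1 January – 19 May 2022: 16,538 litres at €1.20/litre → €19,845.60
20 May – 28 June 2022: 48,148 litres at €0.22/litre → €10,592.56
29 June – 31 December 2022: 15,765 litres at €0.93/litre → €14,661.45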